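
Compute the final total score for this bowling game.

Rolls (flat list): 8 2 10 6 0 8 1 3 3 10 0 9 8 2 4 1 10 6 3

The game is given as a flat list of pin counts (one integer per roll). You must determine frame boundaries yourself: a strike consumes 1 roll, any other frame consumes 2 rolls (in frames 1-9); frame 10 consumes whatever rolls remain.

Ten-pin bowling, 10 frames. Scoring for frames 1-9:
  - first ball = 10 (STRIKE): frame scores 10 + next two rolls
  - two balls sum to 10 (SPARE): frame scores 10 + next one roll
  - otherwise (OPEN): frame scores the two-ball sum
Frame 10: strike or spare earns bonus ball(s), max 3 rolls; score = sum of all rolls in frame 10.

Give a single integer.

Frame 1: SPARE (8+2=10). 10 + next roll (10) = 20. Cumulative: 20
Frame 2: STRIKE. 10 + next two rolls (6+0) = 16. Cumulative: 36
Frame 3: OPEN (6+0=6). Cumulative: 42
Frame 4: OPEN (8+1=9). Cumulative: 51
Frame 5: OPEN (3+3=6). Cumulative: 57
Frame 6: STRIKE. 10 + next two rolls (0+9) = 19. Cumulative: 76
Frame 7: OPEN (0+9=9). Cumulative: 85
Frame 8: SPARE (8+2=10). 10 + next roll (4) = 14. Cumulative: 99
Frame 9: OPEN (4+1=5). Cumulative: 104
Frame 10: STRIKE. Sum of all frame-10 rolls (10+6+3) = 19. Cumulative: 123

Answer: 123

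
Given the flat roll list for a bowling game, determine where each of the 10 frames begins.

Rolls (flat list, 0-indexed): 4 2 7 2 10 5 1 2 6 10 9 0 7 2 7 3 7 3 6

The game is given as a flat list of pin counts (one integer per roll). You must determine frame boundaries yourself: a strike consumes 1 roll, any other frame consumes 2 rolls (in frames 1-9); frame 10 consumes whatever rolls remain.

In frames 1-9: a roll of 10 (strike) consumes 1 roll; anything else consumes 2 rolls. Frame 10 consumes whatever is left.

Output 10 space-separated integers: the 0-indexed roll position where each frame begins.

Frame 1 starts at roll index 0: rolls=4,2 (sum=6), consumes 2 rolls
Frame 2 starts at roll index 2: rolls=7,2 (sum=9), consumes 2 rolls
Frame 3 starts at roll index 4: roll=10 (strike), consumes 1 roll
Frame 4 starts at roll index 5: rolls=5,1 (sum=6), consumes 2 rolls
Frame 5 starts at roll index 7: rolls=2,6 (sum=8), consumes 2 rolls
Frame 6 starts at roll index 9: roll=10 (strike), consumes 1 roll
Frame 7 starts at roll index 10: rolls=9,0 (sum=9), consumes 2 rolls
Frame 8 starts at roll index 12: rolls=7,2 (sum=9), consumes 2 rolls
Frame 9 starts at roll index 14: rolls=7,3 (sum=10), consumes 2 rolls
Frame 10 starts at roll index 16: 3 remaining rolls

Answer: 0 2 4 5 7 9 10 12 14 16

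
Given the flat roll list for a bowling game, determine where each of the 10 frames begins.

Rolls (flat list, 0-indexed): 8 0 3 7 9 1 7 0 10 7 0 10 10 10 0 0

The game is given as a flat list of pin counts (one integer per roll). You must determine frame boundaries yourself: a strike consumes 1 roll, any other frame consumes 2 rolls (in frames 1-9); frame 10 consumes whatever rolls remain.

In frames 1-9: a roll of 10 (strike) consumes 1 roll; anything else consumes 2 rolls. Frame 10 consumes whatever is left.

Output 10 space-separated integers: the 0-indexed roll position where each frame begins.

Frame 1 starts at roll index 0: rolls=8,0 (sum=8), consumes 2 rolls
Frame 2 starts at roll index 2: rolls=3,7 (sum=10), consumes 2 rolls
Frame 3 starts at roll index 4: rolls=9,1 (sum=10), consumes 2 rolls
Frame 4 starts at roll index 6: rolls=7,0 (sum=7), consumes 2 rolls
Frame 5 starts at roll index 8: roll=10 (strike), consumes 1 roll
Frame 6 starts at roll index 9: rolls=7,0 (sum=7), consumes 2 rolls
Frame 7 starts at roll index 11: roll=10 (strike), consumes 1 roll
Frame 8 starts at roll index 12: roll=10 (strike), consumes 1 roll
Frame 9 starts at roll index 13: roll=10 (strike), consumes 1 roll
Frame 10 starts at roll index 14: 2 remaining rolls

Answer: 0 2 4 6 8 9 11 12 13 14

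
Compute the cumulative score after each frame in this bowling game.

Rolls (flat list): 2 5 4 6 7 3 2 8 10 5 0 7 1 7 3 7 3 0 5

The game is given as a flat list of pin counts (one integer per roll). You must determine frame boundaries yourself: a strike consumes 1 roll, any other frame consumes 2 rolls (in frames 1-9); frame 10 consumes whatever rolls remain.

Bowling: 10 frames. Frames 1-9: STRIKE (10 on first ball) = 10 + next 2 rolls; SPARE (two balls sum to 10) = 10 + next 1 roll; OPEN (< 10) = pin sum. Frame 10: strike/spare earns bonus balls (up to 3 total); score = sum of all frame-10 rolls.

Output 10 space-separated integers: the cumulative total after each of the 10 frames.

Answer: 7 24 36 56 71 76 84 101 111 116

Derivation:
Frame 1: OPEN (2+5=7). Cumulative: 7
Frame 2: SPARE (4+6=10). 10 + next roll (7) = 17. Cumulative: 24
Frame 3: SPARE (7+3=10). 10 + next roll (2) = 12. Cumulative: 36
Frame 4: SPARE (2+8=10). 10 + next roll (10) = 20. Cumulative: 56
Frame 5: STRIKE. 10 + next two rolls (5+0) = 15. Cumulative: 71
Frame 6: OPEN (5+0=5). Cumulative: 76
Frame 7: OPEN (7+1=8). Cumulative: 84
Frame 8: SPARE (7+3=10). 10 + next roll (7) = 17. Cumulative: 101
Frame 9: SPARE (7+3=10). 10 + next roll (0) = 10. Cumulative: 111
Frame 10: OPEN. Sum of all frame-10 rolls (0+5) = 5. Cumulative: 116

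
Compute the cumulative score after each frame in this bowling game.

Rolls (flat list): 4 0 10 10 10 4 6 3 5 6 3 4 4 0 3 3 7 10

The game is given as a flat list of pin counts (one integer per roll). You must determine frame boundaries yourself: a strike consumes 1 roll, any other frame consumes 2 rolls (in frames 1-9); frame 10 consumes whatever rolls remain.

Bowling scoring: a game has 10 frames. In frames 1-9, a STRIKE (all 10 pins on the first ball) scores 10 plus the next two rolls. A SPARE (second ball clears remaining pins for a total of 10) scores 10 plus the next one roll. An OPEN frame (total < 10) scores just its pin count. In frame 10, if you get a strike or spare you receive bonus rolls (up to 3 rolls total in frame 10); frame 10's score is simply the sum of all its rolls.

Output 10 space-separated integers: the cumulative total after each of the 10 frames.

Frame 1: OPEN (4+0=4). Cumulative: 4
Frame 2: STRIKE. 10 + next two rolls (10+10) = 30. Cumulative: 34
Frame 3: STRIKE. 10 + next two rolls (10+4) = 24. Cumulative: 58
Frame 4: STRIKE. 10 + next two rolls (4+6) = 20. Cumulative: 78
Frame 5: SPARE (4+6=10). 10 + next roll (3) = 13. Cumulative: 91
Frame 6: OPEN (3+5=8). Cumulative: 99
Frame 7: OPEN (6+3=9). Cumulative: 108
Frame 8: OPEN (4+4=8). Cumulative: 116
Frame 9: OPEN (0+3=3). Cumulative: 119
Frame 10: SPARE. Sum of all frame-10 rolls (3+7+10) = 20. Cumulative: 139

Answer: 4 34 58 78 91 99 108 116 119 139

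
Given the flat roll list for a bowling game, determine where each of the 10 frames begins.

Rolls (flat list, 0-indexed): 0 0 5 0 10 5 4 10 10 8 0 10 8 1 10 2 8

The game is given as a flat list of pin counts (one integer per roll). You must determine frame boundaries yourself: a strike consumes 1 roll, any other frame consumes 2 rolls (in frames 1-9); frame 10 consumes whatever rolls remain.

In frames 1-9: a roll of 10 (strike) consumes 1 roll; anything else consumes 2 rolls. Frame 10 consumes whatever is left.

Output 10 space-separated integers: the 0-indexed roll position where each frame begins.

Answer: 0 2 4 5 7 8 9 11 12 14

Derivation:
Frame 1 starts at roll index 0: rolls=0,0 (sum=0), consumes 2 rolls
Frame 2 starts at roll index 2: rolls=5,0 (sum=5), consumes 2 rolls
Frame 3 starts at roll index 4: roll=10 (strike), consumes 1 roll
Frame 4 starts at roll index 5: rolls=5,4 (sum=9), consumes 2 rolls
Frame 5 starts at roll index 7: roll=10 (strike), consumes 1 roll
Frame 6 starts at roll index 8: roll=10 (strike), consumes 1 roll
Frame 7 starts at roll index 9: rolls=8,0 (sum=8), consumes 2 rolls
Frame 8 starts at roll index 11: roll=10 (strike), consumes 1 roll
Frame 9 starts at roll index 12: rolls=8,1 (sum=9), consumes 2 rolls
Frame 10 starts at roll index 14: 3 remaining rolls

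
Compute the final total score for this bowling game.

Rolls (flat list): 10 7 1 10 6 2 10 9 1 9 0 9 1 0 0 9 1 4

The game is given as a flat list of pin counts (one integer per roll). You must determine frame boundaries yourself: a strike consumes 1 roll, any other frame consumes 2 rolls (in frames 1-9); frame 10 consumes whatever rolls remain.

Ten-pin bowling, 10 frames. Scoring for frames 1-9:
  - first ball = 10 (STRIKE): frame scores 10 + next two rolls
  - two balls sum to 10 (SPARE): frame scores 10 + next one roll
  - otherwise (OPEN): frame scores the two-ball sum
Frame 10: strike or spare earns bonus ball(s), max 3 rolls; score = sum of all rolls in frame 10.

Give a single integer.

Answer: 124

Derivation:
Frame 1: STRIKE. 10 + next two rolls (7+1) = 18. Cumulative: 18
Frame 2: OPEN (7+1=8). Cumulative: 26
Frame 3: STRIKE. 10 + next two rolls (6+2) = 18. Cumulative: 44
Frame 4: OPEN (6+2=8). Cumulative: 52
Frame 5: STRIKE. 10 + next two rolls (9+1) = 20. Cumulative: 72
Frame 6: SPARE (9+1=10). 10 + next roll (9) = 19. Cumulative: 91
Frame 7: OPEN (9+0=9). Cumulative: 100
Frame 8: SPARE (9+1=10). 10 + next roll (0) = 10. Cumulative: 110
Frame 9: OPEN (0+0=0). Cumulative: 110
Frame 10: SPARE. Sum of all frame-10 rolls (9+1+4) = 14. Cumulative: 124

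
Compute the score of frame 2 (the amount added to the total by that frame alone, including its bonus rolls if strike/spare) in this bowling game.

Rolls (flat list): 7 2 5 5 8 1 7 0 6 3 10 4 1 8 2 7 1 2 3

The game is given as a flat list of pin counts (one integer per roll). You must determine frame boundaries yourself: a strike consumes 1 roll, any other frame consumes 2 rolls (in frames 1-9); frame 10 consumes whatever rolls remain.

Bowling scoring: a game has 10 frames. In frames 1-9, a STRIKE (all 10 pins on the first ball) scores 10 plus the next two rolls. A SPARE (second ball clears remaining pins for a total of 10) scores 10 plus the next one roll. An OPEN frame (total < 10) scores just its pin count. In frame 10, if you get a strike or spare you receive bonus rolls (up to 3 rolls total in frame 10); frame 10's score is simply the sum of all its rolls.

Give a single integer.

Frame 1: OPEN (7+2=9). Cumulative: 9
Frame 2: SPARE (5+5=10). 10 + next roll (8) = 18. Cumulative: 27
Frame 3: OPEN (8+1=9). Cumulative: 36
Frame 4: OPEN (7+0=7). Cumulative: 43

Answer: 18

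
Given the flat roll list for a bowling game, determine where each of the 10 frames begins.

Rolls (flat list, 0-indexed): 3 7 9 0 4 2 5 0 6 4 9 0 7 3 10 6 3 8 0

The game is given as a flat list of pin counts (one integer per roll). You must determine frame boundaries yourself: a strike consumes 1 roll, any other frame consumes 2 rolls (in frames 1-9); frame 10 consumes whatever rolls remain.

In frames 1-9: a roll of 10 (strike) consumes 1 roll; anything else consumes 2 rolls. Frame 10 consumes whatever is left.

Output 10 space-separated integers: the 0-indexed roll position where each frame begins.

Answer: 0 2 4 6 8 10 12 14 15 17

Derivation:
Frame 1 starts at roll index 0: rolls=3,7 (sum=10), consumes 2 rolls
Frame 2 starts at roll index 2: rolls=9,0 (sum=9), consumes 2 rolls
Frame 3 starts at roll index 4: rolls=4,2 (sum=6), consumes 2 rolls
Frame 4 starts at roll index 6: rolls=5,0 (sum=5), consumes 2 rolls
Frame 5 starts at roll index 8: rolls=6,4 (sum=10), consumes 2 rolls
Frame 6 starts at roll index 10: rolls=9,0 (sum=9), consumes 2 rolls
Frame 7 starts at roll index 12: rolls=7,3 (sum=10), consumes 2 rolls
Frame 8 starts at roll index 14: roll=10 (strike), consumes 1 roll
Frame 9 starts at roll index 15: rolls=6,3 (sum=9), consumes 2 rolls
Frame 10 starts at roll index 17: 2 remaining rolls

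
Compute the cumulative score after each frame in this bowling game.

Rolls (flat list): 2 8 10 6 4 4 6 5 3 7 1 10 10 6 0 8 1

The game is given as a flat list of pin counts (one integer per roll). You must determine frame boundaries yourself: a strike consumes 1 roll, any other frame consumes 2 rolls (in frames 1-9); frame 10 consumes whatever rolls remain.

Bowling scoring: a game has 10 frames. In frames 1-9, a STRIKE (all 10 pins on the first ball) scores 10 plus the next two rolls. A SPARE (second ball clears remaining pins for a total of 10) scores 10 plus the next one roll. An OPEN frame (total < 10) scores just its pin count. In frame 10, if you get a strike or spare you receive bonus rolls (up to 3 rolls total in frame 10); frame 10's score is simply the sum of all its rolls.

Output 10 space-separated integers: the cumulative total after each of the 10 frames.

Answer: 20 40 54 69 77 85 111 127 133 142

Derivation:
Frame 1: SPARE (2+8=10). 10 + next roll (10) = 20. Cumulative: 20
Frame 2: STRIKE. 10 + next two rolls (6+4) = 20. Cumulative: 40
Frame 3: SPARE (6+4=10). 10 + next roll (4) = 14. Cumulative: 54
Frame 4: SPARE (4+6=10). 10 + next roll (5) = 15. Cumulative: 69
Frame 5: OPEN (5+3=8). Cumulative: 77
Frame 6: OPEN (7+1=8). Cumulative: 85
Frame 7: STRIKE. 10 + next two rolls (10+6) = 26. Cumulative: 111
Frame 8: STRIKE. 10 + next two rolls (6+0) = 16. Cumulative: 127
Frame 9: OPEN (6+0=6). Cumulative: 133
Frame 10: OPEN. Sum of all frame-10 rolls (8+1) = 9. Cumulative: 142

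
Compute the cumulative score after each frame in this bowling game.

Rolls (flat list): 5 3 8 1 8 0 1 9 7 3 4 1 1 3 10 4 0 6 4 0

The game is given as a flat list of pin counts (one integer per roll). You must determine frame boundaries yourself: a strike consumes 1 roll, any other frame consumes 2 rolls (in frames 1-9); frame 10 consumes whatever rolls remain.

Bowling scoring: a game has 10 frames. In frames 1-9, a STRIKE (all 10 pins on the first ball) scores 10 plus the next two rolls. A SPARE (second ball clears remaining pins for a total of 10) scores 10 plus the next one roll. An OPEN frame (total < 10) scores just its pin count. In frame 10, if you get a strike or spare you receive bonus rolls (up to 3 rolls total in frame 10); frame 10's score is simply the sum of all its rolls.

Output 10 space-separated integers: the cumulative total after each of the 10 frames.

Answer: 8 17 25 42 56 61 65 79 83 93

Derivation:
Frame 1: OPEN (5+3=8). Cumulative: 8
Frame 2: OPEN (8+1=9). Cumulative: 17
Frame 3: OPEN (8+0=8). Cumulative: 25
Frame 4: SPARE (1+9=10). 10 + next roll (7) = 17. Cumulative: 42
Frame 5: SPARE (7+3=10). 10 + next roll (4) = 14. Cumulative: 56
Frame 6: OPEN (4+1=5). Cumulative: 61
Frame 7: OPEN (1+3=4). Cumulative: 65
Frame 8: STRIKE. 10 + next two rolls (4+0) = 14. Cumulative: 79
Frame 9: OPEN (4+0=4). Cumulative: 83
Frame 10: SPARE. Sum of all frame-10 rolls (6+4+0) = 10. Cumulative: 93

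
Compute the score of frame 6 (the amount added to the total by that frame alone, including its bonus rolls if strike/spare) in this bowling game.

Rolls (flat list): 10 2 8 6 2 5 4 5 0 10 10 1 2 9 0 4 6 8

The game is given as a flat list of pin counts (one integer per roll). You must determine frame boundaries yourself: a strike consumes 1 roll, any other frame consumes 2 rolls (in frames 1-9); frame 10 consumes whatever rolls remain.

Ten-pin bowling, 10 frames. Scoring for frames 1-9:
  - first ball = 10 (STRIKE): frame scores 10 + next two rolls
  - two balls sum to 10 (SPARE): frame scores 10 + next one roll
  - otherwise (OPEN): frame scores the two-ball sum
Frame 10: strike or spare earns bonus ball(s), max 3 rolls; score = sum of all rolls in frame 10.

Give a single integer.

Answer: 21

Derivation:
Frame 1: STRIKE. 10 + next two rolls (2+8) = 20. Cumulative: 20
Frame 2: SPARE (2+8=10). 10 + next roll (6) = 16. Cumulative: 36
Frame 3: OPEN (6+2=8). Cumulative: 44
Frame 4: OPEN (5+4=9). Cumulative: 53
Frame 5: OPEN (5+0=5). Cumulative: 58
Frame 6: STRIKE. 10 + next two rolls (10+1) = 21. Cumulative: 79
Frame 7: STRIKE. 10 + next two rolls (1+2) = 13. Cumulative: 92
Frame 8: OPEN (1+2=3). Cumulative: 95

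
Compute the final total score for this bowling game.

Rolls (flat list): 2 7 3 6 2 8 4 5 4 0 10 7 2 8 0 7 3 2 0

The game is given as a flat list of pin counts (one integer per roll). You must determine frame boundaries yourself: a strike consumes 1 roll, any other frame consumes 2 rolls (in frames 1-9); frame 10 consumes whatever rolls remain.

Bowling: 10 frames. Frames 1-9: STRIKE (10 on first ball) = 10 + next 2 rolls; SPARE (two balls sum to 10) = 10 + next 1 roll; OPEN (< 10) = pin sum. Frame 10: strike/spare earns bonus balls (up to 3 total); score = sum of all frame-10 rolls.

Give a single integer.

Frame 1: OPEN (2+7=9). Cumulative: 9
Frame 2: OPEN (3+6=9). Cumulative: 18
Frame 3: SPARE (2+8=10). 10 + next roll (4) = 14. Cumulative: 32
Frame 4: OPEN (4+5=9). Cumulative: 41
Frame 5: OPEN (4+0=4). Cumulative: 45
Frame 6: STRIKE. 10 + next two rolls (7+2) = 19. Cumulative: 64
Frame 7: OPEN (7+2=9). Cumulative: 73
Frame 8: OPEN (8+0=8). Cumulative: 81
Frame 9: SPARE (7+3=10). 10 + next roll (2) = 12. Cumulative: 93
Frame 10: OPEN. Sum of all frame-10 rolls (2+0) = 2. Cumulative: 95

Answer: 95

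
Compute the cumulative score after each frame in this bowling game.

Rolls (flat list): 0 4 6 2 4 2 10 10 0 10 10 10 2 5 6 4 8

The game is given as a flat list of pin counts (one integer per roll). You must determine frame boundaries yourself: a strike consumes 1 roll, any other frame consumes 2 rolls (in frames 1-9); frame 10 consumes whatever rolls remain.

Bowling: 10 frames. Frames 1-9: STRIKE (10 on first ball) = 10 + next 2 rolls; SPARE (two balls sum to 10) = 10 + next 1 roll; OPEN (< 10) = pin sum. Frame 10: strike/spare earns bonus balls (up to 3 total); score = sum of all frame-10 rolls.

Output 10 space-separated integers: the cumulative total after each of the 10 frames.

Frame 1: OPEN (0+4=4). Cumulative: 4
Frame 2: OPEN (6+2=8). Cumulative: 12
Frame 3: OPEN (4+2=6). Cumulative: 18
Frame 4: STRIKE. 10 + next two rolls (10+0) = 20. Cumulative: 38
Frame 5: STRIKE. 10 + next two rolls (0+10) = 20. Cumulative: 58
Frame 6: SPARE (0+10=10). 10 + next roll (10) = 20. Cumulative: 78
Frame 7: STRIKE. 10 + next two rolls (10+2) = 22. Cumulative: 100
Frame 8: STRIKE. 10 + next two rolls (2+5) = 17. Cumulative: 117
Frame 9: OPEN (2+5=7). Cumulative: 124
Frame 10: SPARE. Sum of all frame-10 rolls (6+4+8) = 18. Cumulative: 142

Answer: 4 12 18 38 58 78 100 117 124 142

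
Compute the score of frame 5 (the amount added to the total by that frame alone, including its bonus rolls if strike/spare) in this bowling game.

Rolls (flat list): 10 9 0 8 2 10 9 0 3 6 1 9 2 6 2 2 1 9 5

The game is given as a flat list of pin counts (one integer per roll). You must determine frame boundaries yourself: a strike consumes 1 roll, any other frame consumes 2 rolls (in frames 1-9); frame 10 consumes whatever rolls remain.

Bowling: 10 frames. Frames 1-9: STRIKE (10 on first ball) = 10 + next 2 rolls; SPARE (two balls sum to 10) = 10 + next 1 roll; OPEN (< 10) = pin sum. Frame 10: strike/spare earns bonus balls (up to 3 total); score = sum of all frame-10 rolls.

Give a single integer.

Frame 1: STRIKE. 10 + next two rolls (9+0) = 19. Cumulative: 19
Frame 2: OPEN (9+0=9). Cumulative: 28
Frame 3: SPARE (8+2=10). 10 + next roll (10) = 20. Cumulative: 48
Frame 4: STRIKE. 10 + next two rolls (9+0) = 19. Cumulative: 67
Frame 5: OPEN (9+0=9). Cumulative: 76
Frame 6: OPEN (3+6=9). Cumulative: 85
Frame 7: SPARE (1+9=10). 10 + next roll (2) = 12. Cumulative: 97

Answer: 9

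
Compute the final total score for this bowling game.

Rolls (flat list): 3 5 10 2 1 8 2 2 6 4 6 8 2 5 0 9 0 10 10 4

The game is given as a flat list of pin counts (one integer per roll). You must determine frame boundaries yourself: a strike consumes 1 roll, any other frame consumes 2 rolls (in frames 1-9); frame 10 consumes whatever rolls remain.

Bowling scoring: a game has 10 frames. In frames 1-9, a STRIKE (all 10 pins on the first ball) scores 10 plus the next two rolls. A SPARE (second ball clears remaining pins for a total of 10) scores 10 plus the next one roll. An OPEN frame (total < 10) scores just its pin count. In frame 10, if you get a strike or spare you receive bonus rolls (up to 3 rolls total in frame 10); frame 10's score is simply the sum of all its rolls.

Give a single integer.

Answer: 115

Derivation:
Frame 1: OPEN (3+5=8). Cumulative: 8
Frame 2: STRIKE. 10 + next two rolls (2+1) = 13. Cumulative: 21
Frame 3: OPEN (2+1=3). Cumulative: 24
Frame 4: SPARE (8+2=10). 10 + next roll (2) = 12. Cumulative: 36
Frame 5: OPEN (2+6=8). Cumulative: 44
Frame 6: SPARE (4+6=10). 10 + next roll (8) = 18. Cumulative: 62
Frame 7: SPARE (8+2=10). 10 + next roll (5) = 15. Cumulative: 77
Frame 8: OPEN (5+0=5). Cumulative: 82
Frame 9: OPEN (9+0=9). Cumulative: 91
Frame 10: STRIKE. Sum of all frame-10 rolls (10+10+4) = 24. Cumulative: 115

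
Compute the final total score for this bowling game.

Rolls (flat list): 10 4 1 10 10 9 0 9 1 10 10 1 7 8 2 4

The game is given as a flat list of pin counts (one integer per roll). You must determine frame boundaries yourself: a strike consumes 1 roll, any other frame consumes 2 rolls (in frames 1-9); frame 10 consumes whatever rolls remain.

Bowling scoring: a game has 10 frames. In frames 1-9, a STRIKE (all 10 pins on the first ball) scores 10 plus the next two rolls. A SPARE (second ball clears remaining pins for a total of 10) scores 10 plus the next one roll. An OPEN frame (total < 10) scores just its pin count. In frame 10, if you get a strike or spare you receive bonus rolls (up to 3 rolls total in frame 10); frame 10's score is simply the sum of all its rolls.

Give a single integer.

Answer: 158

Derivation:
Frame 1: STRIKE. 10 + next two rolls (4+1) = 15. Cumulative: 15
Frame 2: OPEN (4+1=5). Cumulative: 20
Frame 3: STRIKE. 10 + next two rolls (10+9) = 29. Cumulative: 49
Frame 4: STRIKE. 10 + next two rolls (9+0) = 19. Cumulative: 68
Frame 5: OPEN (9+0=9). Cumulative: 77
Frame 6: SPARE (9+1=10). 10 + next roll (10) = 20. Cumulative: 97
Frame 7: STRIKE. 10 + next two rolls (10+1) = 21. Cumulative: 118
Frame 8: STRIKE. 10 + next two rolls (1+7) = 18. Cumulative: 136
Frame 9: OPEN (1+7=8). Cumulative: 144
Frame 10: SPARE. Sum of all frame-10 rolls (8+2+4) = 14. Cumulative: 158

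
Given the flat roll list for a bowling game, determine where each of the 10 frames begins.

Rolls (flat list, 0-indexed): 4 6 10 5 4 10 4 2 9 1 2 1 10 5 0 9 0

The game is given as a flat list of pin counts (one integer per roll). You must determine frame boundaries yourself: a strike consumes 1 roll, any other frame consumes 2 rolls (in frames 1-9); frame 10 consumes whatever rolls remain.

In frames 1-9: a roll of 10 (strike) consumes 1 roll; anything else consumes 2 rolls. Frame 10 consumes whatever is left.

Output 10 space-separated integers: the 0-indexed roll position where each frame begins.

Answer: 0 2 3 5 6 8 10 12 13 15

Derivation:
Frame 1 starts at roll index 0: rolls=4,6 (sum=10), consumes 2 rolls
Frame 2 starts at roll index 2: roll=10 (strike), consumes 1 roll
Frame 3 starts at roll index 3: rolls=5,4 (sum=9), consumes 2 rolls
Frame 4 starts at roll index 5: roll=10 (strike), consumes 1 roll
Frame 5 starts at roll index 6: rolls=4,2 (sum=6), consumes 2 rolls
Frame 6 starts at roll index 8: rolls=9,1 (sum=10), consumes 2 rolls
Frame 7 starts at roll index 10: rolls=2,1 (sum=3), consumes 2 rolls
Frame 8 starts at roll index 12: roll=10 (strike), consumes 1 roll
Frame 9 starts at roll index 13: rolls=5,0 (sum=5), consumes 2 rolls
Frame 10 starts at roll index 15: 2 remaining rolls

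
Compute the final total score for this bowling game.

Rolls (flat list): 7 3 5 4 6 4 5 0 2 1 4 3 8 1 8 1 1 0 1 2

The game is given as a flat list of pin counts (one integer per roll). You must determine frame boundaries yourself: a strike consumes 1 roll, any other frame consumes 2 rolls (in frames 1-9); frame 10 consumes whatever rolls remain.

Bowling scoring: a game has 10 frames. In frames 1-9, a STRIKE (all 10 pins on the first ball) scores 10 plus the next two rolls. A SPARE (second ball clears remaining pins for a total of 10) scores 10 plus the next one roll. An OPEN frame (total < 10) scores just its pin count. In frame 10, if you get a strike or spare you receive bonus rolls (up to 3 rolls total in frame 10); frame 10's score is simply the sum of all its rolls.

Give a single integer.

Frame 1: SPARE (7+3=10). 10 + next roll (5) = 15. Cumulative: 15
Frame 2: OPEN (5+4=9). Cumulative: 24
Frame 3: SPARE (6+4=10). 10 + next roll (5) = 15. Cumulative: 39
Frame 4: OPEN (5+0=5). Cumulative: 44
Frame 5: OPEN (2+1=3). Cumulative: 47
Frame 6: OPEN (4+3=7). Cumulative: 54
Frame 7: OPEN (8+1=9). Cumulative: 63
Frame 8: OPEN (8+1=9). Cumulative: 72
Frame 9: OPEN (1+0=1). Cumulative: 73
Frame 10: OPEN. Sum of all frame-10 rolls (1+2) = 3. Cumulative: 76

Answer: 76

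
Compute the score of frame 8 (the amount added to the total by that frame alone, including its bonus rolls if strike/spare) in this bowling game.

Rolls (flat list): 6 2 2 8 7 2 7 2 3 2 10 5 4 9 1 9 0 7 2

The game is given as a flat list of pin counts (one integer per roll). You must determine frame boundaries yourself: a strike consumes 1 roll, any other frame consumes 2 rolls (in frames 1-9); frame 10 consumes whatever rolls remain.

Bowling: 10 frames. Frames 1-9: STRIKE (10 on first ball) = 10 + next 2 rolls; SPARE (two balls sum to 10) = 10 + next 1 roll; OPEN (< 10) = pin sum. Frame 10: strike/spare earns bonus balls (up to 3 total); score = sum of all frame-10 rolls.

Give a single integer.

Answer: 19

Derivation:
Frame 1: OPEN (6+2=8). Cumulative: 8
Frame 2: SPARE (2+8=10). 10 + next roll (7) = 17. Cumulative: 25
Frame 3: OPEN (7+2=9). Cumulative: 34
Frame 4: OPEN (7+2=9). Cumulative: 43
Frame 5: OPEN (3+2=5). Cumulative: 48
Frame 6: STRIKE. 10 + next two rolls (5+4) = 19. Cumulative: 67
Frame 7: OPEN (5+4=9). Cumulative: 76
Frame 8: SPARE (9+1=10). 10 + next roll (9) = 19. Cumulative: 95
Frame 9: OPEN (9+0=9). Cumulative: 104
Frame 10: OPEN. Sum of all frame-10 rolls (7+2) = 9. Cumulative: 113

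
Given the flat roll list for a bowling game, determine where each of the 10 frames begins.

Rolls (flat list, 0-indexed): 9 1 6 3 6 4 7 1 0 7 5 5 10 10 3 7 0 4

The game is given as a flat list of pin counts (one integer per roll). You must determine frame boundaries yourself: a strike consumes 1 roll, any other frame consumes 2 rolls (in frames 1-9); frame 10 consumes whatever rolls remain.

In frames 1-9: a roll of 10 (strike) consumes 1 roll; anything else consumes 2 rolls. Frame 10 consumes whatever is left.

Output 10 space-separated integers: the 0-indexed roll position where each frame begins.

Frame 1 starts at roll index 0: rolls=9,1 (sum=10), consumes 2 rolls
Frame 2 starts at roll index 2: rolls=6,3 (sum=9), consumes 2 rolls
Frame 3 starts at roll index 4: rolls=6,4 (sum=10), consumes 2 rolls
Frame 4 starts at roll index 6: rolls=7,1 (sum=8), consumes 2 rolls
Frame 5 starts at roll index 8: rolls=0,7 (sum=7), consumes 2 rolls
Frame 6 starts at roll index 10: rolls=5,5 (sum=10), consumes 2 rolls
Frame 7 starts at roll index 12: roll=10 (strike), consumes 1 roll
Frame 8 starts at roll index 13: roll=10 (strike), consumes 1 roll
Frame 9 starts at roll index 14: rolls=3,7 (sum=10), consumes 2 rolls
Frame 10 starts at roll index 16: 2 remaining rolls

Answer: 0 2 4 6 8 10 12 13 14 16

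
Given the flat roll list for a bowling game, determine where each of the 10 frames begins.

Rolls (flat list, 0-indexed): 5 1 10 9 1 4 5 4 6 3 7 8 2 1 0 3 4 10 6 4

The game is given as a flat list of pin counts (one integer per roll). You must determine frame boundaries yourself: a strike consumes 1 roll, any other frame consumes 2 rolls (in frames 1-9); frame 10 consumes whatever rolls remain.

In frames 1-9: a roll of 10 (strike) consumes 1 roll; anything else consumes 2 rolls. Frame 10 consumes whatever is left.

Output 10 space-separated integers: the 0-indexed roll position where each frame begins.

Frame 1 starts at roll index 0: rolls=5,1 (sum=6), consumes 2 rolls
Frame 2 starts at roll index 2: roll=10 (strike), consumes 1 roll
Frame 3 starts at roll index 3: rolls=9,1 (sum=10), consumes 2 rolls
Frame 4 starts at roll index 5: rolls=4,5 (sum=9), consumes 2 rolls
Frame 5 starts at roll index 7: rolls=4,6 (sum=10), consumes 2 rolls
Frame 6 starts at roll index 9: rolls=3,7 (sum=10), consumes 2 rolls
Frame 7 starts at roll index 11: rolls=8,2 (sum=10), consumes 2 rolls
Frame 8 starts at roll index 13: rolls=1,0 (sum=1), consumes 2 rolls
Frame 9 starts at roll index 15: rolls=3,4 (sum=7), consumes 2 rolls
Frame 10 starts at roll index 17: 3 remaining rolls

Answer: 0 2 3 5 7 9 11 13 15 17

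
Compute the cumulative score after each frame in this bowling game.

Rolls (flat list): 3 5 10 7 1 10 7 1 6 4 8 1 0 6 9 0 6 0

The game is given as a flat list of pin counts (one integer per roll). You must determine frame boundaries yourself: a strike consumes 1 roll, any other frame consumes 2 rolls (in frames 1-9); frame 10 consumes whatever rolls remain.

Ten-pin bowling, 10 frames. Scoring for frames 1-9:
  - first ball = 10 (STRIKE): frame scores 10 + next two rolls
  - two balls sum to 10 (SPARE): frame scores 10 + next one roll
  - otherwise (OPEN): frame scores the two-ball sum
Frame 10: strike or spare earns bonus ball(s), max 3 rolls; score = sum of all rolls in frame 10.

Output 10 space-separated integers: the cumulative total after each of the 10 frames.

Frame 1: OPEN (3+5=8). Cumulative: 8
Frame 2: STRIKE. 10 + next two rolls (7+1) = 18. Cumulative: 26
Frame 3: OPEN (7+1=8). Cumulative: 34
Frame 4: STRIKE. 10 + next two rolls (7+1) = 18. Cumulative: 52
Frame 5: OPEN (7+1=8). Cumulative: 60
Frame 6: SPARE (6+4=10). 10 + next roll (8) = 18. Cumulative: 78
Frame 7: OPEN (8+1=9). Cumulative: 87
Frame 8: OPEN (0+6=6). Cumulative: 93
Frame 9: OPEN (9+0=9). Cumulative: 102
Frame 10: OPEN. Sum of all frame-10 rolls (6+0) = 6. Cumulative: 108

Answer: 8 26 34 52 60 78 87 93 102 108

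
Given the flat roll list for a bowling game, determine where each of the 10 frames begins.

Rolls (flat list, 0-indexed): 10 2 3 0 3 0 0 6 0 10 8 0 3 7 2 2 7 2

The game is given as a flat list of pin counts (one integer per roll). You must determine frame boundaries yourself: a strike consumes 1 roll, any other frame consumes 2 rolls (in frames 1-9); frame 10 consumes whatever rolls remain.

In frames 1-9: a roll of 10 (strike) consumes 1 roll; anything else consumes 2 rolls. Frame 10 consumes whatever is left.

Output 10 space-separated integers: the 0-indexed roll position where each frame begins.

Answer: 0 1 3 5 7 9 10 12 14 16

Derivation:
Frame 1 starts at roll index 0: roll=10 (strike), consumes 1 roll
Frame 2 starts at roll index 1: rolls=2,3 (sum=5), consumes 2 rolls
Frame 3 starts at roll index 3: rolls=0,3 (sum=3), consumes 2 rolls
Frame 4 starts at roll index 5: rolls=0,0 (sum=0), consumes 2 rolls
Frame 5 starts at roll index 7: rolls=6,0 (sum=6), consumes 2 rolls
Frame 6 starts at roll index 9: roll=10 (strike), consumes 1 roll
Frame 7 starts at roll index 10: rolls=8,0 (sum=8), consumes 2 rolls
Frame 8 starts at roll index 12: rolls=3,7 (sum=10), consumes 2 rolls
Frame 9 starts at roll index 14: rolls=2,2 (sum=4), consumes 2 rolls
Frame 10 starts at roll index 16: 2 remaining rolls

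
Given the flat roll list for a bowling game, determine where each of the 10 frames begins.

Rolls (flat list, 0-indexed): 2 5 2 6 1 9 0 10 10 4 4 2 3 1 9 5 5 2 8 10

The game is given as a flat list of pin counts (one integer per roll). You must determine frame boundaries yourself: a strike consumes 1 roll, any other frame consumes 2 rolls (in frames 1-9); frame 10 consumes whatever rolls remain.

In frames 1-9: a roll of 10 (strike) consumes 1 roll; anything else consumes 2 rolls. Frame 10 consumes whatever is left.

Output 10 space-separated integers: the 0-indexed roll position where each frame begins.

Frame 1 starts at roll index 0: rolls=2,5 (sum=7), consumes 2 rolls
Frame 2 starts at roll index 2: rolls=2,6 (sum=8), consumes 2 rolls
Frame 3 starts at roll index 4: rolls=1,9 (sum=10), consumes 2 rolls
Frame 4 starts at roll index 6: rolls=0,10 (sum=10), consumes 2 rolls
Frame 5 starts at roll index 8: roll=10 (strike), consumes 1 roll
Frame 6 starts at roll index 9: rolls=4,4 (sum=8), consumes 2 rolls
Frame 7 starts at roll index 11: rolls=2,3 (sum=5), consumes 2 rolls
Frame 8 starts at roll index 13: rolls=1,9 (sum=10), consumes 2 rolls
Frame 9 starts at roll index 15: rolls=5,5 (sum=10), consumes 2 rolls
Frame 10 starts at roll index 17: 3 remaining rolls

Answer: 0 2 4 6 8 9 11 13 15 17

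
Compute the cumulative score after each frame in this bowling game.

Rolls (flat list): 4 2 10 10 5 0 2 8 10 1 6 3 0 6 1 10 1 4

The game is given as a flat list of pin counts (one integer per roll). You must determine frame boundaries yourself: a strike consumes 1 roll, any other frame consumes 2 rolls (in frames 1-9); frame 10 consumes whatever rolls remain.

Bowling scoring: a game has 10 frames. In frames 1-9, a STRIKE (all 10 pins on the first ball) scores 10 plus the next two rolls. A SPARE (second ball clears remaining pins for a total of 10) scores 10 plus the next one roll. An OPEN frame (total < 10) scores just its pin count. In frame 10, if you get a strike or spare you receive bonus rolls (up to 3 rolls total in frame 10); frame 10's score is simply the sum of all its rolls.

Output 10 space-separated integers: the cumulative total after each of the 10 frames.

Frame 1: OPEN (4+2=6). Cumulative: 6
Frame 2: STRIKE. 10 + next two rolls (10+5) = 25. Cumulative: 31
Frame 3: STRIKE. 10 + next two rolls (5+0) = 15. Cumulative: 46
Frame 4: OPEN (5+0=5). Cumulative: 51
Frame 5: SPARE (2+8=10). 10 + next roll (10) = 20. Cumulative: 71
Frame 6: STRIKE. 10 + next two rolls (1+6) = 17. Cumulative: 88
Frame 7: OPEN (1+6=7). Cumulative: 95
Frame 8: OPEN (3+0=3). Cumulative: 98
Frame 9: OPEN (6+1=7). Cumulative: 105
Frame 10: STRIKE. Sum of all frame-10 rolls (10+1+4) = 15. Cumulative: 120

Answer: 6 31 46 51 71 88 95 98 105 120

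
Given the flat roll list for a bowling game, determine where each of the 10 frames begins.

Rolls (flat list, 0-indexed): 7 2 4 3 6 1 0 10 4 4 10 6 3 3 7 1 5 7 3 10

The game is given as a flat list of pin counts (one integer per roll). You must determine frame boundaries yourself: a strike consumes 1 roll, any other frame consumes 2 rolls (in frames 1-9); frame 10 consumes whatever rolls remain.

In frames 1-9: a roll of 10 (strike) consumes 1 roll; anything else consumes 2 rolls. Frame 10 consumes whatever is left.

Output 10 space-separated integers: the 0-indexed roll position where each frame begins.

Frame 1 starts at roll index 0: rolls=7,2 (sum=9), consumes 2 rolls
Frame 2 starts at roll index 2: rolls=4,3 (sum=7), consumes 2 rolls
Frame 3 starts at roll index 4: rolls=6,1 (sum=7), consumes 2 rolls
Frame 4 starts at roll index 6: rolls=0,10 (sum=10), consumes 2 rolls
Frame 5 starts at roll index 8: rolls=4,4 (sum=8), consumes 2 rolls
Frame 6 starts at roll index 10: roll=10 (strike), consumes 1 roll
Frame 7 starts at roll index 11: rolls=6,3 (sum=9), consumes 2 rolls
Frame 8 starts at roll index 13: rolls=3,7 (sum=10), consumes 2 rolls
Frame 9 starts at roll index 15: rolls=1,5 (sum=6), consumes 2 rolls
Frame 10 starts at roll index 17: 3 remaining rolls

Answer: 0 2 4 6 8 10 11 13 15 17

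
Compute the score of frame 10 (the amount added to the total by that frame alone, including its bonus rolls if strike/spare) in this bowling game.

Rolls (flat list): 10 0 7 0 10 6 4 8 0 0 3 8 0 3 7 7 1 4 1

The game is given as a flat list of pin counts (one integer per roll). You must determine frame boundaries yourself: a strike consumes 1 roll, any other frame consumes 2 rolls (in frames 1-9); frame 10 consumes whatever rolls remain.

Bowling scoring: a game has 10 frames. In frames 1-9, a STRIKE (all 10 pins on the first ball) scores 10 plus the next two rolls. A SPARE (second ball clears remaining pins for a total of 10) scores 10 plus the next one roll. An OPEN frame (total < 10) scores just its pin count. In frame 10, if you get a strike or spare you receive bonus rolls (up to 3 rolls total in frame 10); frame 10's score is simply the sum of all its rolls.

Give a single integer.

Answer: 5

Derivation:
Frame 1: STRIKE. 10 + next two rolls (0+7) = 17. Cumulative: 17
Frame 2: OPEN (0+7=7). Cumulative: 24
Frame 3: SPARE (0+10=10). 10 + next roll (6) = 16. Cumulative: 40
Frame 4: SPARE (6+4=10). 10 + next roll (8) = 18. Cumulative: 58
Frame 5: OPEN (8+0=8). Cumulative: 66
Frame 6: OPEN (0+3=3). Cumulative: 69
Frame 7: OPEN (8+0=8). Cumulative: 77
Frame 8: SPARE (3+7=10). 10 + next roll (7) = 17. Cumulative: 94
Frame 9: OPEN (7+1=8). Cumulative: 102
Frame 10: OPEN. Sum of all frame-10 rolls (4+1) = 5. Cumulative: 107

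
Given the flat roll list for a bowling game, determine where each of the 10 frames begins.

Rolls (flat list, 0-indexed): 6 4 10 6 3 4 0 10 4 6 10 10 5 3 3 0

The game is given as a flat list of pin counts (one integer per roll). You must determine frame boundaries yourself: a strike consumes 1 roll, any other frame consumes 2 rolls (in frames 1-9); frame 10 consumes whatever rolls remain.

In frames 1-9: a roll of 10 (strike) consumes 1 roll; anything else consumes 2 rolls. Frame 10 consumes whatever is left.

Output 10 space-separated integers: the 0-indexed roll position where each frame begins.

Frame 1 starts at roll index 0: rolls=6,4 (sum=10), consumes 2 rolls
Frame 2 starts at roll index 2: roll=10 (strike), consumes 1 roll
Frame 3 starts at roll index 3: rolls=6,3 (sum=9), consumes 2 rolls
Frame 4 starts at roll index 5: rolls=4,0 (sum=4), consumes 2 rolls
Frame 5 starts at roll index 7: roll=10 (strike), consumes 1 roll
Frame 6 starts at roll index 8: rolls=4,6 (sum=10), consumes 2 rolls
Frame 7 starts at roll index 10: roll=10 (strike), consumes 1 roll
Frame 8 starts at roll index 11: roll=10 (strike), consumes 1 roll
Frame 9 starts at roll index 12: rolls=5,3 (sum=8), consumes 2 rolls
Frame 10 starts at roll index 14: 2 remaining rolls

Answer: 0 2 3 5 7 8 10 11 12 14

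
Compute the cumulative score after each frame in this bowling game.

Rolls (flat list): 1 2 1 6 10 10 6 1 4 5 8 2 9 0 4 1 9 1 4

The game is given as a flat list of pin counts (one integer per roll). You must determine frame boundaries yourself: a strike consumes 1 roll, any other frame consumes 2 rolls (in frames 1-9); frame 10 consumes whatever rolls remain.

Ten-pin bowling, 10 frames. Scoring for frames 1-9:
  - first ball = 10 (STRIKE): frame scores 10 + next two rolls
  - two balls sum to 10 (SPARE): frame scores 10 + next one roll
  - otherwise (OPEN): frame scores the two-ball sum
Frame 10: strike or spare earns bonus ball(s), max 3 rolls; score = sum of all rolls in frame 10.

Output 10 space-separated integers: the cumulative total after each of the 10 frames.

Frame 1: OPEN (1+2=3). Cumulative: 3
Frame 2: OPEN (1+6=7). Cumulative: 10
Frame 3: STRIKE. 10 + next two rolls (10+6) = 26. Cumulative: 36
Frame 4: STRIKE. 10 + next two rolls (6+1) = 17. Cumulative: 53
Frame 5: OPEN (6+1=7). Cumulative: 60
Frame 6: OPEN (4+5=9). Cumulative: 69
Frame 7: SPARE (8+2=10). 10 + next roll (9) = 19. Cumulative: 88
Frame 8: OPEN (9+0=9). Cumulative: 97
Frame 9: OPEN (4+1=5). Cumulative: 102
Frame 10: SPARE. Sum of all frame-10 rolls (9+1+4) = 14. Cumulative: 116

Answer: 3 10 36 53 60 69 88 97 102 116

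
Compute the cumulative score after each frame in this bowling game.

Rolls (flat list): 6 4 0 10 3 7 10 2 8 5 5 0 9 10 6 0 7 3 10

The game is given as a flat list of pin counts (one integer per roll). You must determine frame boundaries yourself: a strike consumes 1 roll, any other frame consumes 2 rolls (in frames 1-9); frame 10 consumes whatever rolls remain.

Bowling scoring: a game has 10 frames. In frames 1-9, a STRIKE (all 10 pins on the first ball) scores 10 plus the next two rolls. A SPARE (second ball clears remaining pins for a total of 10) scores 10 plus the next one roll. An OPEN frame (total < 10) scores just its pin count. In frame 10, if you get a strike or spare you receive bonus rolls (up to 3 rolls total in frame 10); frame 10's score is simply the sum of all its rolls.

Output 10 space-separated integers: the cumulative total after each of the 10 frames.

Answer: 10 23 43 63 78 88 97 113 119 139

Derivation:
Frame 1: SPARE (6+4=10). 10 + next roll (0) = 10. Cumulative: 10
Frame 2: SPARE (0+10=10). 10 + next roll (3) = 13. Cumulative: 23
Frame 3: SPARE (3+7=10). 10 + next roll (10) = 20. Cumulative: 43
Frame 4: STRIKE. 10 + next two rolls (2+8) = 20. Cumulative: 63
Frame 5: SPARE (2+8=10). 10 + next roll (5) = 15. Cumulative: 78
Frame 6: SPARE (5+5=10). 10 + next roll (0) = 10. Cumulative: 88
Frame 7: OPEN (0+9=9). Cumulative: 97
Frame 8: STRIKE. 10 + next two rolls (6+0) = 16. Cumulative: 113
Frame 9: OPEN (6+0=6). Cumulative: 119
Frame 10: SPARE. Sum of all frame-10 rolls (7+3+10) = 20. Cumulative: 139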